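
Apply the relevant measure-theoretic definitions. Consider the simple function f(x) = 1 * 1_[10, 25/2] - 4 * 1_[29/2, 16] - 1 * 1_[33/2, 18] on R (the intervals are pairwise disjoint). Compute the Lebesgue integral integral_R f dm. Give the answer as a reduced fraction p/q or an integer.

For a simple function f = sum_i c_i * 1_{A_i} with disjoint A_i,
  integral f dm = sum_i c_i * m(A_i).
Lengths of the A_i:
  m(A_1) = 25/2 - 10 = 5/2.
  m(A_2) = 16 - 29/2 = 3/2.
  m(A_3) = 18 - 33/2 = 3/2.
Contributions c_i * m(A_i):
  (1) * (5/2) = 5/2.
  (-4) * (3/2) = -6.
  (-1) * (3/2) = -3/2.
Total: 5/2 - 6 - 3/2 = -5.

-5


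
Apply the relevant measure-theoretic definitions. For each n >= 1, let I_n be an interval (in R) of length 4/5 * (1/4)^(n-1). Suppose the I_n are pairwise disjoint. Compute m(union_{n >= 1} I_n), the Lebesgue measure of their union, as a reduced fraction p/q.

By countable additivity of the Lebesgue measure on pairwise disjoint measurable sets,
  m(union_{n >= 1} I_n) = sum_{n >= 1} m(I_n) = sum_{n >= 1} a * r^(n-1),
  with a = 4/5 and r = 1/4.
Since 0 < r = 1/4 < 1, the geometric series converges:
  sum_{n >= 1} a * r^(n-1) = a / (1 - r).
  = 4/5 / (1 - 1/4)
  = 4/5 / (3/4)
  = 16/15.

16/15


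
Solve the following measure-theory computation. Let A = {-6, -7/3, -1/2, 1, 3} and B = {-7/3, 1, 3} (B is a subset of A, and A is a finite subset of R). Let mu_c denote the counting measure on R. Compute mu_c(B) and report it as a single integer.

Counting measure assigns mu_c(E) = |E| (number of elements) when E is finite.
B has 3 element(s), so mu_c(B) = 3.

3


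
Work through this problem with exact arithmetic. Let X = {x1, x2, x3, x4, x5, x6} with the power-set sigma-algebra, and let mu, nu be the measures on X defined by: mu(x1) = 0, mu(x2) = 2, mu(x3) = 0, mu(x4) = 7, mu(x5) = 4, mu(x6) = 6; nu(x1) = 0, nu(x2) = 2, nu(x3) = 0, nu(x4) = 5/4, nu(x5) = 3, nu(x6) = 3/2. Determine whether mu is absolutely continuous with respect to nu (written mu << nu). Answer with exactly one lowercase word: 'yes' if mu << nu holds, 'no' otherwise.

mu << nu means: every nu-null measurable set is also mu-null; equivalently, for every atom x, if nu({x}) = 0 then mu({x}) = 0.
Checking each atom:
  x1: nu = 0, mu = 0 -> consistent with mu << nu.
  x2: nu = 2 > 0 -> no constraint.
  x3: nu = 0, mu = 0 -> consistent with mu << nu.
  x4: nu = 5/4 > 0 -> no constraint.
  x5: nu = 3 > 0 -> no constraint.
  x6: nu = 3/2 > 0 -> no constraint.
No atom violates the condition. Therefore mu << nu.

yes


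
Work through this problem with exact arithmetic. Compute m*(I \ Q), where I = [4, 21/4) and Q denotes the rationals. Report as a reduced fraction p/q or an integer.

The interval I = [4, 21/4) has m(I) = 21/4 - 4 = 5/4 (endpoints are measure-zero, so open/closed/half-open agree). Write I = (I cap Q) u (I \ Q). The rationals in I are countable, so m*(I cap Q) = 0 (cover each rational by intervals whose total length is arbitrarily small). By countable subadditivity m*(I) <= m*(I cap Q) + m*(I \ Q), hence m*(I \ Q) >= m(I) = 5/4. The reverse inequality m*(I \ Q) <= m*(I) = 5/4 is trivial since (I \ Q) is a subset of I. Therefore m*(I \ Q) = 5/4.

5/4


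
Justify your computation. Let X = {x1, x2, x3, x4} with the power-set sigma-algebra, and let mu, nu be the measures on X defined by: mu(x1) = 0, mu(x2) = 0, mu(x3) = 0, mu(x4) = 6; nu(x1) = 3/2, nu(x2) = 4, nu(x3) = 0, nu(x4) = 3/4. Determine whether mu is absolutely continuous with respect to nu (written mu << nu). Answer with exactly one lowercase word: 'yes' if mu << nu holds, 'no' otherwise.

mu << nu means: every nu-null measurable set is also mu-null; equivalently, for every atom x, if nu({x}) = 0 then mu({x}) = 0.
Checking each atom:
  x1: nu = 3/2 > 0 -> no constraint.
  x2: nu = 4 > 0 -> no constraint.
  x3: nu = 0, mu = 0 -> consistent with mu << nu.
  x4: nu = 3/4 > 0 -> no constraint.
No atom violates the condition. Therefore mu << nu.

yes


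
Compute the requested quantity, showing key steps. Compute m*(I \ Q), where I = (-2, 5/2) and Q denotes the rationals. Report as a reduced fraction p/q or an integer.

The interval I = (-2, 5/2) has m(I) = 5/2 - (-2) = 9/2 (endpoints are measure-zero, so open/closed/half-open agree). Write I = (I cap Q) u (I \ Q). The rationals in I are countable, so m*(I cap Q) = 0 (cover each rational by intervals whose total length is arbitrarily small). By countable subadditivity m*(I) <= m*(I cap Q) + m*(I \ Q), hence m*(I \ Q) >= m(I) = 9/2. The reverse inequality m*(I \ Q) <= m*(I) = 9/2 is trivial since (I \ Q) is a subset of I. Therefore m*(I \ Q) = 9/2.

9/2


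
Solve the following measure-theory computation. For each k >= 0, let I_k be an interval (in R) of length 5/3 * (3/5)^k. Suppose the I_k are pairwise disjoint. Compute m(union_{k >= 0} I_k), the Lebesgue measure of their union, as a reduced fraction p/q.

By countable additivity of the Lebesgue measure on pairwise disjoint measurable sets,
  m(union_{k >= 0} I_k) = sum_{k >= 0} m(I_k) = sum_{k >= 0} a * r^k,
  with a = 5/3 and r = 3/5.
Since 0 < r = 3/5 < 1, the geometric series converges:
  sum_{k >= 0} a * r^k = a / (1 - r).
  = 5/3 / (1 - 3/5)
  = 5/3 / (2/5)
  = 25/6.

25/6


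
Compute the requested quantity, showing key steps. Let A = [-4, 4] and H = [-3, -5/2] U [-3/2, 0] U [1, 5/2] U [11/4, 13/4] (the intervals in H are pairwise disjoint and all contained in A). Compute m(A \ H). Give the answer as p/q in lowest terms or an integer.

The ambient interval has length m(A) = 4 - (-4) = 8.
Since the holes are disjoint and sit inside A, by finite additivity
  m(H) = sum_i (b_i - a_i), and m(A \ H) = m(A) - m(H).
Computing the hole measures:
  m(H_1) = -5/2 - (-3) = 1/2.
  m(H_2) = 0 - (-3/2) = 3/2.
  m(H_3) = 5/2 - 1 = 3/2.
  m(H_4) = 13/4 - 11/4 = 1/2.
Summed: m(H) = 1/2 + 3/2 + 3/2 + 1/2 = 4.
So m(A \ H) = 8 - 4 = 4.

4


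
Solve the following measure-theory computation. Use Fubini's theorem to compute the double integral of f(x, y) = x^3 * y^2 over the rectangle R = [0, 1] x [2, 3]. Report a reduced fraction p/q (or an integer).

f(x, y) is a tensor product of a function of x and a function of y, and both factors are bounded continuous (hence Lebesgue integrable) on the rectangle, so Fubini's theorem applies:
  integral_R f d(m x m) = (integral_a1^b1 x^3 dx) * (integral_a2^b2 y^2 dy).
Inner integral in x: integral_{0}^{1} x^3 dx = (1^4 - 0^4)/4
  = 1/4.
Inner integral in y: integral_{2}^{3} y^2 dy = (3^3 - 2^3)/3
  = 19/3.
Product: (1/4) * (19/3) = 19/12.

19/12


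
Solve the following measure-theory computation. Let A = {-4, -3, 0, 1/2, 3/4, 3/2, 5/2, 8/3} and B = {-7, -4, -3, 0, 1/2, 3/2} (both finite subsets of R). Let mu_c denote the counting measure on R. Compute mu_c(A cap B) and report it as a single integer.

Counting measure on a finite set equals cardinality. mu_c(A cap B) = |A cap B| (elements appearing in both).
Enumerating the elements of A that also lie in B gives 5 element(s).
So mu_c(A cap B) = 5.

5


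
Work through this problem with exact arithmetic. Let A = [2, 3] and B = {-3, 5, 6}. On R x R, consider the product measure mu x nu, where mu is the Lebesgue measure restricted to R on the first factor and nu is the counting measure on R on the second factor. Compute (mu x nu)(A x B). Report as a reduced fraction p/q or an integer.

For a measurable rectangle A x B, the product measure satisfies
  (mu x nu)(A x B) = mu(A) * nu(B).
  mu(A) = 1.
  nu(B) = 3.
  (mu x nu)(A x B) = 1 * 3 = 3.

3


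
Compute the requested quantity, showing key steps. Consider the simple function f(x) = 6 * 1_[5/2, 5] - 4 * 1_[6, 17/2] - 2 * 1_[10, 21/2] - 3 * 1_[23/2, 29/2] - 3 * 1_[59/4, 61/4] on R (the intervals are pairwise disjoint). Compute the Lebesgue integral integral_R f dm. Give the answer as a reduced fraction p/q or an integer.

For a simple function f = sum_i c_i * 1_{A_i} with disjoint A_i,
  integral f dm = sum_i c_i * m(A_i).
Lengths of the A_i:
  m(A_1) = 5 - 5/2 = 5/2.
  m(A_2) = 17/2 - 6 = 5/2.
  m(A_3) = 21/2 - 10 = 1/2.
  m(A_4) = 29/2 - 23/2 = 3.
  m(A_5) = 61/4 - 59/4 = 1/2.
Contributions c_i * m(A_i):
  (6) * (5/2) = 15.
  (-4) * (5/2) = -10.
  (-2) * (1/2) = -1.
  (-3) * (3) = -9.
  (-3) * (1/2) = -3/2.
Total: 15 - 10 - 1 - 9 - 3/2 = -13/2.

-13/2


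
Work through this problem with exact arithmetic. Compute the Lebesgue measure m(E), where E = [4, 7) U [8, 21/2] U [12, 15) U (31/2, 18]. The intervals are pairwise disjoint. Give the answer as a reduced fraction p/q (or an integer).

For pairwise disjoint intervals, m(union_i I_i) = sum_i m(I_i),
and m is invariant under swapping open/closed endpoints (single points have measure 0).
So m(E) = sum_i (b_i - a_i).
  I_1 has length 7 - 4 = 3.
  I_2 has length 21/2 - 8 = 5/2.
  I_3 has length 15 - 12 = 3.
  I_4 has length 18 - 31/2 = 5/2.
Summing:
  m(E) = 3 + 5/2 + 3 + 5/2 = 11.

11


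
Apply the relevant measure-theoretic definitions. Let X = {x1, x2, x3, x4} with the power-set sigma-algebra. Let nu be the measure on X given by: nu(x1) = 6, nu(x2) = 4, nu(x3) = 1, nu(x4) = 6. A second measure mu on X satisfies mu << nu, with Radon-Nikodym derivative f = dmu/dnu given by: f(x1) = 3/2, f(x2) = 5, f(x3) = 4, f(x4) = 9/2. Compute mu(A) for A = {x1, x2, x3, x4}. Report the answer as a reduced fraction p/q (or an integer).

By the defining property of the Radon-Nikodym derivative, for every measurable set A,
  mu(A) = integral_A f dnu.
Since nu is a discrete measure concentrated on the atoms of X, the integral over A reduces to the sum
  mu(A) = sum_{x in A} f(x) * nu({x}).
Computing each term:
  x1: f(x1) * nu(x1) = 3/2 * 6 = 9.
  x2: f(x2) * nu(x2) = 5 * 4 = 20.
  x3: f(x3) * nu(x3) = 4 * 1 = 4.
  x4: f(x4) * nu(x4) = 9/2 * 6 = 27.
Summing: mu(A) = 9 + 20 + 4 + 27 = 60.

60


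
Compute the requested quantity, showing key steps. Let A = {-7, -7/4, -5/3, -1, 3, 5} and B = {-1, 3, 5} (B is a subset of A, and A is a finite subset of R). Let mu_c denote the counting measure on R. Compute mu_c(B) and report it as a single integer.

Counting measure assigns mu_c(E) = |E| (number of elements) when E is finite.
B has 3 element(s), so mu_c(B) = 3.

3


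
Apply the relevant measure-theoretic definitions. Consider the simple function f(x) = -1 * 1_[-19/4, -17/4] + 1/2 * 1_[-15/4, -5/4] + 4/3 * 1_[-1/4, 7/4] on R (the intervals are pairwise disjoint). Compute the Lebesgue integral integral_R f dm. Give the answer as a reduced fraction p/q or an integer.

For a simple function f = sum_i c_i * 1_{A_i} with disjoint A_i,
  integral f dm = sum_i c_i * m(A_i).
Lengths of the A_i:
  m(A_1) = -17/4 - (-19/4) = 1/2.
  m(A_2) = -5/4 - (-15/4) = 5/2.
  m(A_3) = 7/4 - (-1/4) = 2.
Contributions c_i * m(A_i):
  (-1) * (1/2) = -1/2.
  (1/2) * (5/2) = 5/4.
  (4/3) * (2) = 8/3.
Total: -1/2 + 5/4 + 8/3 = 41/12.

41/12


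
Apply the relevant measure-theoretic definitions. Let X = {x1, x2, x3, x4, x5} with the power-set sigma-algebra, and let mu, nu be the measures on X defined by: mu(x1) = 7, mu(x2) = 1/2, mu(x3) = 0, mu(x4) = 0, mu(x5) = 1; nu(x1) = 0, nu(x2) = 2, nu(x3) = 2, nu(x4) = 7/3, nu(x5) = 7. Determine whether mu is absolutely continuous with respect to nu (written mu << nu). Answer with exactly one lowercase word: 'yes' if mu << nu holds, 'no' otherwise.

mu << nu means: every nu-null measurable set is also mu-null; equivalently, for every atom x, if nu({x}) = 0 then mu({x}) = 0.
Checking each atom:
  x1: nu = 0, mu = 7 > 0 -> violates mu << nu.
  x2: nu = 2 > 0 -> no constraint.
  x3: nu = 2 > 0 -> no constraint.
  x4: nu = 7/3 > 0 -> no constraint.
  x5: nu = 7 > 0 -> no constraint.
The atom(s) x1 violate the condition (nu = 0 but mu > 0). Therefore mu is NOT absolutely continuous w.r.t. nu.

no


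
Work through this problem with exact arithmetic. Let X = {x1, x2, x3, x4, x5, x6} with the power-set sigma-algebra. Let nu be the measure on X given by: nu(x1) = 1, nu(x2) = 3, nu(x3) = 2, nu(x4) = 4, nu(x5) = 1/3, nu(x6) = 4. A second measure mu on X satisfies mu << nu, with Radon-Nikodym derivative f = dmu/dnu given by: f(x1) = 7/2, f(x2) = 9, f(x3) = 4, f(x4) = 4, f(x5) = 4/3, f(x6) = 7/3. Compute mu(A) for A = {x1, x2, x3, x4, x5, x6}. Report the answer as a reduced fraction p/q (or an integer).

By the defining property of the Radon-Nikodym derivative, for every measurable set A,
  mu(A) = integral_A f dnu.
Since nu is a discrete measure concentrated on the atoms of X, the integral over A reduces to the sum
  mu(A) = sum_{x in A} f(x) * nu({x}).
Computing each term:
  x1: f(x1) * nu(x1) = 7/2 * 1 = 7/2.
  x2: f(x2) * nu(x2) = 9 * 3 = 27.
  x3: f(x3) * nu(x3) = 4 * 2 = 8.
  x4: f(x4) * nu(x4) = 4 * 4 = 16.
  x5: f(x5) * nu(x5) = 4/3 * 1/3 = 4/9.
  x6: f(x6) * nu(x6) = 7/3 * 4 = 28/3.
Summing: mu(A) = 7/2 + 27 + 8 + 16 + 4/9 + 28/3 = 1157/18.

1157/18


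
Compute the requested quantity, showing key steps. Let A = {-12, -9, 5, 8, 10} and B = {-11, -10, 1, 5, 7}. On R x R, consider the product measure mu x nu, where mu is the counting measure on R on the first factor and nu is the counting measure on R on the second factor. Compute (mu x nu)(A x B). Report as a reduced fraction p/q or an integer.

For a measurable rectangle A x B, the product measure satisfies
  (mu x nu)(A x B) = mu(A) * nu(B).
  mu(A) = 5.
  nu(B) = 5.
  (mu x nu)(A x B) = 5 * 5 = 25.

25


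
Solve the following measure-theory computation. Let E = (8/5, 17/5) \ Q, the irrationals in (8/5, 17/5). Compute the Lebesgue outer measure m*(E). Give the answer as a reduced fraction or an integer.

The interval I = (8/5, 17/5) has m(I) = 17/5 - 8/5 = 9/5 (endpoints are measure-zero, so open/closed/half-open agree). Write I = (I cap Q) u (I \ Q). The rationals in I are countable, so m*(I cap Q) = 0 (cover each rational by intervals whose total length is arbitrarily small). By countable subadditivity m*(I) <= m*(I cap Q) + m*(I \ Q), hence m*(I \ Q) >= m(I) = 9/5. The reverse inequality m*(I \ Q) <= m*(I) = 9/5 is trivial since (I \ Q) is a subset of I. Therefore m*(I \ Q) = 9/5.

9/5


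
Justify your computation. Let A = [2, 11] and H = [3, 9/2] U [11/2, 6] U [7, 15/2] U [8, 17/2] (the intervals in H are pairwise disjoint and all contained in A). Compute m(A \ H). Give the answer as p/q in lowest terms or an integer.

The ambient interval has length m(A) = 11 - 2 = 9.
Since the holes are disjoint and sit inside A, by finite additivity
  m(H) = sum_i (b_i - a_i), and m(A \ H) = m(A) - m(H).
Computing the hole measures:
  m(H_1) = 9/2 - 3 = 3/2.
  m(H_2) = 6 - 11/2 = 1/2.
  m(H_3) = 15/2 - 7 = 1/2.
  m(H_4) = 17/2 - 8 = 1/2.
Summed: m(H) = 3/2 + 1/2 + 1/2 + 1/2 = 3.
So m(A \ H) = 9 - 3 = 6.

6


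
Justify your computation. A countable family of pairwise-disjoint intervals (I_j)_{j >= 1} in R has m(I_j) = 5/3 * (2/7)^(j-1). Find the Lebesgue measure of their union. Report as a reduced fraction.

By countable additivity of the Lebesgue measure on pairwise disjoint measurable sets,
  m(union_{j >= 1} I_j) = sum_{j >= 1} m(I_j) = sum_{j >= 1} a * r^(j-1),
  with a = 5/3 and r = 2/7.
Since 0 < r = 2/7 < 1, the geometric series converges:
  sum_{j >= 1} a * r^(j-1) = a / (1 - r).
  = 5/3 / (1 - 2/7)
  = 5/3 / (5/7)
  = 7/3.

7/3


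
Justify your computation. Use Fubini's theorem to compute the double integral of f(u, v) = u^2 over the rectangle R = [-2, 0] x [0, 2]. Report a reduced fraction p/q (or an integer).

f(u, v) is a tensor product of a function of u and a function of v, and both factors are bounded continuous (hence Lebesgue integrable) on the rectangle, so Fubini's theorem applies:
  integral_R f d(m x m) = (integral_a1^b1 u^2 du) * (integral_a2^b2 1 dv).
Inner integral in u: integral_{-2}^{0} u^2 du = (0^3 - (-2)^3)/3
  = 8/3.
Inner integral in v: integral_{0}^{2} 1 dv = (2^1 - 0^1)/1
  = 2.
Product: (8/3) * (2) = 16/3.

16/3


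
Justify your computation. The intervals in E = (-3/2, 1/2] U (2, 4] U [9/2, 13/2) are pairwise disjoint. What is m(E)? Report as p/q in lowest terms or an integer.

For pairwise disjoint intervals, m(union_i I_i) = sum_i m(I_i),
and m is invariant under swapping open/closed endpoints (single points have measure 0).
So m(E) = sum_i (b_i - a_i).
  I_1 has length 1/2 - (-3/2) = 2.
  I_2 has length 4 - 2 = 2.
  I_3 has length 13/2 - 9/2 = 2.
Summing:
  m(E) = 2 + 2 + 2 = 6.

6


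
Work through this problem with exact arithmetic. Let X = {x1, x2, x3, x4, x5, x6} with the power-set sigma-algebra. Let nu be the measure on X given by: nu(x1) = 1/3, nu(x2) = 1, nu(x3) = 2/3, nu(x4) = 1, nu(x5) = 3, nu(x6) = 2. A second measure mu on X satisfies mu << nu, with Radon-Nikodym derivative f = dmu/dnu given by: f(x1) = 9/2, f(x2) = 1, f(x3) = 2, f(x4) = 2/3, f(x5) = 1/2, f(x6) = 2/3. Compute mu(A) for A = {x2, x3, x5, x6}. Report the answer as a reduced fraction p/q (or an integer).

By the defining property of the Radon-Nikodym derivative, for every measurable set A,
  mu(A) = integral_A f dnu.
Since nu is a discrete measure concentrated on the atoms of X, the integral over A reduces to the sum
  mu(A) = sum_{x in A} f(x) * nu({x}).
Computing each term:
  x2: f(x2) * nu(x2) = 1 * 1 = 1.
  x3: f(x3) * nu(x3) = 2 * 2/3 = 4/3.
  x5: f(x5) * nu(x5) = 1/2 * 3 = 3/2.
  x6: f(x6) * nu(x6) = 2/3 * 2 = 4/3.
Summing: mu(A) = 1 + 4/3 + 3/2 + 4/3 = 31/6.

31/6


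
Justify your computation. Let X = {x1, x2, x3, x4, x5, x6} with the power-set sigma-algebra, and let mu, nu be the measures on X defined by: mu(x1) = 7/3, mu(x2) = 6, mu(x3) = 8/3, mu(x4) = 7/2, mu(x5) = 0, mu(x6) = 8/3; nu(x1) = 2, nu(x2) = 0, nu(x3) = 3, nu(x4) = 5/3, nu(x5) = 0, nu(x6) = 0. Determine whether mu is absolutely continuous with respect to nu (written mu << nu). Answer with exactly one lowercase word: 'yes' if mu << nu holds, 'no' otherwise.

mu << nu means: every nu-null measurable set is also mu-null; equivalently, for every atom x, if nu({x}) = 0 then mu({x}) = 0.
Checking each atom:
  x1: nu = 2 > 0 -> no constraint.
  x2: nu = 0, mu = 6 > 0 -> violates mu << nu.
  x3: nu = 3 > 0 -> no constraint.
  x4: nu = 5/3 > 0 -> no constraint.
  x5: nu = 0, mu = 0 -> consistent with mu << nu.
  x6: nu = 0, mu = 8/3 > 0 -> violates mu << nu.
The atom(s) x2, x6 violate the condition (nu = 0 but mu > 0). Therefore mu is NOT absolutely continuous w.r.t. nu.

no


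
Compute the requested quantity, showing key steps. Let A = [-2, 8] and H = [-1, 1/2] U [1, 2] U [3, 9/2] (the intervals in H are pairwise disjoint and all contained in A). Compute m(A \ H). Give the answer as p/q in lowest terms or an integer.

The ambient interval has length m(A) = 8 - (-2) = 10.
Since the holes are disjoint and sit inside A, by finite additivity
  m(H) = sum_i (b_i - a_i), and m(A \ H) = m(A) - m(H).
Computing the hole measures:
  m(H_1) = 1/2 - (-1) = 3/2.
  m(H_2) = 2 - 1 = 1.
  m(H_3) = 9/2 - 3 = 3/2.
Summed: m(H) = 3/2 + 1 + 3/2 = 4.
So m(A \ H) = 10 - 4 = 6.

6


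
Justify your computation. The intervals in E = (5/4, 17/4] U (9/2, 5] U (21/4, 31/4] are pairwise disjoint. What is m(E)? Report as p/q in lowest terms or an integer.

For pairwise disjoint intervals, m(union_i I_i) = sum_i m(I_i),
and m is invariant under swapping open/closed endpoints (single points have measure 0).
So m(E) = sum_i (b_i - a_i).
  I_1 has length 17/4 - 5/4 = 3.
  I_2 has length 5 - 9/2 = 1/2.
  I_3 has length 31/4 - 21/4 = 5/2.
Summing:
  m(E) = 3 + 1/2 + 5/2 = 6.

6


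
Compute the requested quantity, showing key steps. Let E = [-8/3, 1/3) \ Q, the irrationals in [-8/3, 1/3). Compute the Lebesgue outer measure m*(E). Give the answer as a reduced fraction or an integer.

The interval I = [-8/3, 1/3) has m(I) = 1/3 - (-8/3) = 3 (endpoints are measure-zero, so open/closed/half-open agree). Write I = (I cap Q) u (I \ Q). The rationals in I are countable, so m*(I cap Q) = 0 (cover each rational by intervals whose total length is arbitrarily small). By countable subadditivity m*(I) <= m*(I cap Q) + m*(I \ Q), hence m*(I \ Q) >= m(I) = 3. The reverse inequality m*(I \ Q) <= m*(I) = 3 is trivial since (I \ Q) is a subset of I. Therefore m*(I \ Q) = 3.

3


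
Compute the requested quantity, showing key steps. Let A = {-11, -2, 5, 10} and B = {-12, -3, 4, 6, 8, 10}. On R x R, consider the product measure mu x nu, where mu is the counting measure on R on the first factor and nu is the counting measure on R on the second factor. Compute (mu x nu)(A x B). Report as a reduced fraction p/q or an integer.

For a measurable rectangle A x B, the product measure satisfies
  (mu x nu)(A x B) = mu(A) * nu(B).
  mu(A) = 4.
  nu(B) = 6.
  (mu x nu)(A x B) = 4 * 6 = 24.

24


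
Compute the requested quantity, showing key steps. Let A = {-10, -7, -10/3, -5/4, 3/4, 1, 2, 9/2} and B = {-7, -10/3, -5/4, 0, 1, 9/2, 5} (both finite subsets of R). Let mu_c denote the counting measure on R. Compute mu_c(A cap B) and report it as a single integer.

Counting measure on a finite set equals cardinality. mu_c(A cap B) = |A cap B| (elements appearing in both).
Enumerating the elements of A that also lie in B gives 5 element(s).
So mu_c(A cap B) = 5.

5


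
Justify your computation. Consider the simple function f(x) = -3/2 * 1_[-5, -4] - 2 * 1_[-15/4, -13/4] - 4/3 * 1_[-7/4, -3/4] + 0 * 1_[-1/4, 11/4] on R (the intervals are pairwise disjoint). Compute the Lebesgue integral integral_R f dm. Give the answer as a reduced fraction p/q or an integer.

For a simple function f = sum_i c_i * 1_{A_i} with disjoint A_i,
  integral f dm = sum_i c_i * m(A_i).
Lengths of the A_i:
  m(A_1) = -4 - (-5) = 1.
  m(A_2) = -13/4 - (-15/4) = 1/2.
  m(A_3) = -3/4 - (-7/4) = 1.
  m(A_4) = 11/4 - (-1/4) = 3.
Contributions c_i * m(A_i):
  (-3/2) * (1) = -3/2.
  (-2) * (1/2) = -1.
  (-4/3) * (1) = -4/3.
  (0) * (3) = 0.
Total: -3/2 - 1 - 4/3 + 0 = -23/6.

-23/6


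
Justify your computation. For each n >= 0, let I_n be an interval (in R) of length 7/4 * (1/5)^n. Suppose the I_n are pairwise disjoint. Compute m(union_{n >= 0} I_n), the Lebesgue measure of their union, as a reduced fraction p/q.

By countable additivity of the Lebesgue measure on pairwise disjoint measurable sets,
  m(union_{n >= 0} I_n) = sum_{n >= 0} m(I_n) = sum_{n >= 0} a * r^n,
  with a = 7/4 and r = 1/5.
Since 0 < r = 1/5 < 1, the geometric series converges:
  sum_{n >= 0} a * r^n = a / (1 - r).
  = 7/4 / (1 - 1/5)
  = 7/4 / (4/5)
  = 35/16.

35/16


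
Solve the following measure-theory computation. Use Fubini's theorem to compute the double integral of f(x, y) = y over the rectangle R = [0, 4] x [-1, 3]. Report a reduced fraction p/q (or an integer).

f(x, y) is a tensor product of a function of x and a function of y, and both factors are bounded continuous (hence Lebesgue integrable) on the rectangle, so Fubini's theorem applies:
  integral_R f d(m x m) = (integral_a1^b1 1 dx) * (integral_a2^b2 y dy).
Inner integral in x: integral_{0}^{4} 1 dx = (4^1 - 0^1)/1
  = 4.
Inner integral in y: integral_{-1}^{3} y dy = (3^2 - (-1)^2)/2
  = 4.
Product: (4) * (4) = 16.

16


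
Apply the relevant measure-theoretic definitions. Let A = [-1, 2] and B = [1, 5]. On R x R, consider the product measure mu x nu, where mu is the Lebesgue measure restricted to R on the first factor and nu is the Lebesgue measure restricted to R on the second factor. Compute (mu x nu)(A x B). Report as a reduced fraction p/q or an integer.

For a measurable rectangle A x B, the product measure satisfies
  (mu x nu)(A x B) = mu(A) * nu(B).
  mu(A) = 3.
  nu(B) = 4.
  (mu x nu)(A x B) = 3 * 4 = 12.

12


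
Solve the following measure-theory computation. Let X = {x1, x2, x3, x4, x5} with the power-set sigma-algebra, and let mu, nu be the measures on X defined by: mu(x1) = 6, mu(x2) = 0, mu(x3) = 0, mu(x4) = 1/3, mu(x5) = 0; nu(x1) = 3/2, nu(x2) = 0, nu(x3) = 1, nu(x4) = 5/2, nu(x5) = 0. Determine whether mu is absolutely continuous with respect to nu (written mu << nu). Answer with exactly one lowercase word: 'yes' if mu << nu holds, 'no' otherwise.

mu << nu means: every nu-null measurable set is also mu-null; equivalently, for every atom x, if nu({x}) = 0 then mu({x}) = 0.
Checking each atom:
  x1: nu = 3/2 > 0 -> no constraint.
  x2: nu = 0, mu = 0 -> consistent with mu << nu.
  x3: nu = 1 > 0 -> no constraint.
  x4: nu = 5/2 > 0 -> no constraint.
  x5: nu = 0, mu = 0 -> consistent with mu << nu.
No atom violates the condition. Therefore mu << nu.

yes


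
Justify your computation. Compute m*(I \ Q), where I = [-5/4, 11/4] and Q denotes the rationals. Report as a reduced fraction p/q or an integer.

The interval I = [-5/4, 11/4] has m(I) = 11/4 - (-5/4) = 4 (endpoints are measure-zero, so open/closed/half-open agree). Write I = (I cap Q) u (I \ Q). The rationals in I are countable, so m*(I cap Q) = 0 (cover each rational by intervals whose total length is arbitrarily small). By countable subadditivity m*(I) <= m*(I cap Q) + m*(I \ Q), hence m*(I \ Q) >= m(I) = 4. The reverse inequality m*(I \ Q) <= m*(I) = 4 is trivial since (I \ Q) is a subset of I. Therefore m*(I \ Q) = 4.

4


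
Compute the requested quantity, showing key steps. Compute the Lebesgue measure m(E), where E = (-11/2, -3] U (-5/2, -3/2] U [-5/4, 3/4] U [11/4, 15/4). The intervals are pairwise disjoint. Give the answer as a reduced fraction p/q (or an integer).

For pairwise disjoint intervals, m(union_i I_i) = sum_i m(I_i),
and m is invariant under swapping open/closed endpoints (single points have measure 0).
So m(E) = sum_i (b_i - a_i).
  I_1 has length -3 - (-11/2) = 5/2.
  I_2 has length -3/2 - (-5/2) = 1.
  I_3 has length 3/4 - (-5/4) = 2.
  I_4 has length 15/4 - 11/4 = 1.
Summing:
  m(E) = 5/2 + 1 + 2 + 1 = 13/2.

13/2


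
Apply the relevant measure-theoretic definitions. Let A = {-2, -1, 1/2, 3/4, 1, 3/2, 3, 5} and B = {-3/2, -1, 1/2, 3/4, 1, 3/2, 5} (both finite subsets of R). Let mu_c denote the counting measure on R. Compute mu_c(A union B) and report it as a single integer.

Counting measure on a finite set equals cardinality. By inclusion-exclusion, |A union B| = |A| + |B| - |A cap B|.
|A| = 8, |B| = 7, |A cap B| = 6.
So mu_c(A union B) = 8 + 7 - 6 = 9.

9


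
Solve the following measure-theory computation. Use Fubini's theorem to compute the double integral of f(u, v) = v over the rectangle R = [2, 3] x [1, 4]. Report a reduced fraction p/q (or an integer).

f(u, v) is a tensor product of a function of u and a function of v, and both factors are bounded continuous (hence Lebesgue integrable) on the rectangle, so Fubini's theorem applies:
  integral_R f d(m x m) = (integral_a1^b1 1 du) * (integral_a2^b2 v dv).
Inner integral in u: integral_{2}^{3} 1 du = (3^1 - 2^1)/1
  = 1.
Inner integral in v: integral_{1}^{4} v dv = (4^2 - 1^2)/2
  = 15/2.
Product: (1) * (15/2) = 15/2.

15/2


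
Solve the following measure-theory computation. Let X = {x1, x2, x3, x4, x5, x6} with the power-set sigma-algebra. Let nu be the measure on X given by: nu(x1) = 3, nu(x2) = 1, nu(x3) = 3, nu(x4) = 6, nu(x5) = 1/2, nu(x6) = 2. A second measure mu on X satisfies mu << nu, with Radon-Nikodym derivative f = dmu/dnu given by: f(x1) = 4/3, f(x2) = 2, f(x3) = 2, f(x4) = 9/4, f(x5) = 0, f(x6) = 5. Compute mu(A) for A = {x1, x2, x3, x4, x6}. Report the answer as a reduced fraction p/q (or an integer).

By the defining property of the Radon-Nikodym derivative, for every measurable set A,
  mu(A) = integral_A f dnu.
Since nu is a discrete measure concentrated on the atoms of X, the integral over A reduces to the sum
  mu(A) = sum_{x in A} f(x) * nu({x}).
Computing each term:
  x1: f(x1) * nu(x1) = 4/3 * 3 = 4.
  x2: f(x2) * nu(x2) = 2 * 1 = 2.
  x3: f(x3) * nu(x3) = 2 * 3 = 6.
  x4: f(x4) * nu(x4) = 9/4 * 6 = 27/2.
  x6: f(x6) * nu(x6) = 5 * 2 = 10.
Summing: mu(A) = 4 + 2 + 6 + 27/2 + 10 = 71/2.

71/2


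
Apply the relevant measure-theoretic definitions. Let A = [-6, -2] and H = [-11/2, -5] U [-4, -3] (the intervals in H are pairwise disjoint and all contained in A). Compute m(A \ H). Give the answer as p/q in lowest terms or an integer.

The ambient interval has length m(A) = -2 - (-6) = 4.
Since the holes are disjoint and sit inside A, by finite additivity
  m(H) = sum_i (b_i - a_i), and m(A \ H) = m(A) - m(H).
Computing the hole measures:
  m(H_1) = -5 - (-11/2) = 1/2.
  m(H_2) = -3 - (-4) = 1.
Summed: m(H) = 1/2 + 1 = 3/2.
So m(A \ H) = 4 - 3/2 = 5/2.

5/2


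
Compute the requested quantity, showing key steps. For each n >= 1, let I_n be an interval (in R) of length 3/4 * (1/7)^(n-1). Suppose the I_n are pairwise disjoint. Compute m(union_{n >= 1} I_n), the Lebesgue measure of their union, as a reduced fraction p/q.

By countable additivity of the Lebesgue measure on pairwise disjoint measurable sets,
  m(union_{n >= 1} I_n) = sum_{n >= 1} m(I_n) = sum_{n >= 1} a * r^(n-1),
  with a = 3/4 and r = 1/7.
Since 0 < r = 1/7 < 1, the geometric series converges:
  sum_{n >= 1} a * r^(n-1) = a / (1 - r).
  = 3/4 / (1 - 1/7)
  = 3/4 / (6/7)
  = 7/8.

7/8


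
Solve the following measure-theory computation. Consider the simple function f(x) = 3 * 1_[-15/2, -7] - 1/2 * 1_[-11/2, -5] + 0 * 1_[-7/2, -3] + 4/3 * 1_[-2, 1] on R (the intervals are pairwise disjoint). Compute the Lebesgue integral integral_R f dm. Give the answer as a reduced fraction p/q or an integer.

For a simple function f = sum_i c_i * 1_{A_i} with disjoint A_i,
  integral f dm = sum_i c_i * m(A_i).
Lengths of the A_i:
  m(A_1) = -7 - (-15/2) = 1/2.
  m(A_2) = -5 - (-11/2) = 1/2.
  m(A_3) = -3 - (-7/2) = 1/2.
  m(A_4) = 1 - (-2) = 3.
Contributions c_i * m(A_i):
  (3) * (1/2) = 3/2.
  (-1/2) * (1/2) = -1/4.
  (0) * (1/2) = 0.
  (4/3) * (3) = 4.
Total: 3/2 - 1/4 + 0 + 4 = 21/4.

21/4


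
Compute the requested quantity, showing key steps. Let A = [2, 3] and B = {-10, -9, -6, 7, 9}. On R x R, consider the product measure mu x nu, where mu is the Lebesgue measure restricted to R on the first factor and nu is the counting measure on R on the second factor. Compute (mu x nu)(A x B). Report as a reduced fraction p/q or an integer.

For a measurable rectangle A x B, the product measure satisfies
  (mu x nu)(A x B) = mu(A) * nu(B).
  mu(A) = 1.
  nu(B) = 5.
  (mu x nu)(A x B) = 1 * 5 = 5.

5


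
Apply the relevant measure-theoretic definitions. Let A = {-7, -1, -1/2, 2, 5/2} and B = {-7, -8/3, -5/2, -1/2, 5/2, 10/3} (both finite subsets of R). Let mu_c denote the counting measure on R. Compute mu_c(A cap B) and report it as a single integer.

Counting measure on a finite set equals cardinality. mu_c(A cap B) = |A cap B| (elements appearing in both).
Enumerating the elements of A that also lie in B gives 3 element(s).
So mu_c(A cap B) = 3.

3


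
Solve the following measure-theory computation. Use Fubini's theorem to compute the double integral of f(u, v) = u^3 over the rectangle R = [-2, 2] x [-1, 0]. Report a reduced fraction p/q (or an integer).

f(u, v) is a tensor product of a function of u and a function of v, and both factors are bounded continuous (hence Lebesgue integrable) on the rectangle, so Fubini's theorem applies:
  integral_R f d(m x m) = (integral_a1^b1 u^3 du) * (integral_a2^b2 1 dv).
Inner integral in u: integral_{-2}^{2} u^3 du = (2^4 - (-2)^4)/4
  = 0.
Inner integral in v: integral_{-1}^{0} 1 dv = (0^1 - (-1)^1)/1
  = 1.
Product: (0) * (1) = 0.

0


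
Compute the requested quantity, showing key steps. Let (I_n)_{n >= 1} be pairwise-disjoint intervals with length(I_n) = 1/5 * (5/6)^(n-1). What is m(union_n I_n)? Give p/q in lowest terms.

By countable additivity of the Lebesgue measure on pairwise disjoint measurable sets,
  m(union_{n >= 1} I_n) = sum_{n >= 1} m(I_n) = sum_{n >= 1} a * r^(n-1),
  with a = 1/5 and r = 5/6.
Since 0 < r = 5/6 < 1, the geometric series converges:
  sum_{n >= 1} a * r^(n-1) = a / (1 - r).
  = 1/5 / (1 - 5/6)
  = 1/5 / (1/6)
  = 6/5.

6/5


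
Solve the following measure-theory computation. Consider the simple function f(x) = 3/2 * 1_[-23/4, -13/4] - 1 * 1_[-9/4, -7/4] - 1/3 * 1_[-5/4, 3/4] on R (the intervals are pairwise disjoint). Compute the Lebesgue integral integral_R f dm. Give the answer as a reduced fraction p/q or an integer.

For a simple function f = sum_i c_i * 1_{A_i} with disjoint A_i,
  integral f dm = sum_i c_i * m(A_i).
Lengths of the A_i:
  m(A_1) = -13/4 - (-23/4) = 5/2.
  m(A_2) = -7/4 - (-9/4) = 1/2.
  m(A_3) = 3/4 - (-5/4) = 2.
Contributions c_i * m(A_i):
  (3/2) * (5/2) = 15/4.
  (-1) * (1/2) = -1/2.
  (-1/3) * (2) = -2/3.
Total: 15/4 - 1/2 - 2/3 = 31/12.

31/12


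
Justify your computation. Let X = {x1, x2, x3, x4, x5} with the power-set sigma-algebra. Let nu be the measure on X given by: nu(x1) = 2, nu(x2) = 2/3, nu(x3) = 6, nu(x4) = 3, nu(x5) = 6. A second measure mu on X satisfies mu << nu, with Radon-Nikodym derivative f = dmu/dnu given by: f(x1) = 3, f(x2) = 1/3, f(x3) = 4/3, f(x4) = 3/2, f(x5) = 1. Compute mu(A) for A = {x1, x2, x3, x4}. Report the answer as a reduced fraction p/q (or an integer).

By the defining property of the Radon-Nikodym derivative, for every measurable set A,
  mu(A) = integral_A f dnu.
Since nu is a discrete measure concentrated on the atoms of X, the integral over A reduces to the sum
  mu(A) = sum_{x in A} f(x) * nu({x}).
Computing each term:
  x1: f(x1) * nu(x1) = 3 * 2 = 6.
  x2: f(x2) * nu(x2) = 1/3 * 2/3 = 2/9.
  x3: f(x3) * nu(x3) = 4/3 * 6 = 8.
  x4: f(x4) * nu(x4) = 3/2 * 3 = 9/2.
Summing: mu(A) = 6 + 2/9 + 8 + 9/2 = 337/18.

337/18


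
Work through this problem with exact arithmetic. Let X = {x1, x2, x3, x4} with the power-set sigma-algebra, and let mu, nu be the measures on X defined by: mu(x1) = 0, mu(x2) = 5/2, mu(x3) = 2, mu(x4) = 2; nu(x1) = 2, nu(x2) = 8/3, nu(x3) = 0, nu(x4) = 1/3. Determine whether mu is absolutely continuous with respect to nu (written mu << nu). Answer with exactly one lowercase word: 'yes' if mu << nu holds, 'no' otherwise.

mu << nu means: every nu-null measurable set is also mu-null; equivalently, for every atom x, if nu({x}) = 0 then mu({x}) = 0.
Checking each atom:
  x1: nu = 2 > 0 -> no constraint.
  x2: nu = 8/3 > 0 -> no constraint.
  x3: nu = 0, mu = 2 > 0 -> violates mu << nu.
  x4: nu = 1/3 > 0 -> no constraint.
The atom(s) x3 violate the condition (nu = 0 but mu > 0). Therefore mu is NOT absolutely continuous w.r.t. nu.

no


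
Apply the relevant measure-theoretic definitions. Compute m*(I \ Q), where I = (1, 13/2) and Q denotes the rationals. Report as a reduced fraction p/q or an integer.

The interval I = (1, 13/2) has m(I) = 13/2 - 1 = 11/2 (endpoints are measure-zero, so open/closed/half-open agree). Write I = (I cap Q) u (I \ Q). The rationals in I are countable, so m*(I cap Q) = 0 (cover each rational by intervals whose total length is arbitrarily small). By countable subadditivity m*(I) <= m*(I cap Q) + m*(I \ Q), hence m*(I \ Q) >= m(I) = 11/2. The reverse inequality m*(I \ Q) <= m*(I) = 11/2 is trivial since (I \ Q) is a subset of I. Therefore m*(I \ Q) = 11/2.

11/2


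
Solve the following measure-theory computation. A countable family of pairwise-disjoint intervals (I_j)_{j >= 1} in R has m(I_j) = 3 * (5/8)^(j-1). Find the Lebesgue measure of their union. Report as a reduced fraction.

By countable additivity of the Lebesgue measure on pairwise disjoint measurable sets,
  m(union_{j >= 1} I_j) = sum_{j >= 1} m(I_j) = sum_{j >= 1} a * r^(j-1),
  with a = 3 and r = 5/8.
Since 0 < r = 5/8 < 1, the geometric series converges:
  sum_{j >= 1} a * r^(j-1) = a / (1 - r).
  = 3 / (1 - 5/8)
  = 3 / (3/8)
  = 8.

8


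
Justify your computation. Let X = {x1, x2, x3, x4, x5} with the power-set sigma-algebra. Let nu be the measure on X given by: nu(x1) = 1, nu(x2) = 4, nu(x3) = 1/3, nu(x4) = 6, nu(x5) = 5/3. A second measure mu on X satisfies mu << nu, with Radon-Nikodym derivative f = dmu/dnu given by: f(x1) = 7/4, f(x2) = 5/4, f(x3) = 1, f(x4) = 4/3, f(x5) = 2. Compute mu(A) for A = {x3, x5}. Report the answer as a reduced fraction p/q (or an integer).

By the defining property of the Radon-Nikodym derivative, for every measurable set A,
  mu(A) = integral_A f dnu.
Since nu is a discrete measure concentrated on the atoms of X, the integral over A reduces to the sum
  mu(A) = sum_{x in A} f(x) * nu({x}).
Computing each term:
  x3: f(x3) * nu(x3) = 1 * 1/3 = 1/3.
  x5: f(x5) * nu(x5) = 2 * 5/3 = 10/3.
Summing: mu(A) = 1/3 + 10/3 = 11/3.

11/3


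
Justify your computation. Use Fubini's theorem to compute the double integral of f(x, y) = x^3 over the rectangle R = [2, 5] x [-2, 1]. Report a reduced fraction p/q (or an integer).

f(x, y) is a tensor product of a function of x and a function of y, and both factors are bounded continuous (hence Lebesgue integrable) on the rectangle, so Fubini's theorem applies:
  integral_R f d(m x m) = (integral_a1^b1 x^3 dx) * (integral_a2^b2 1 dy).
Inner integral in x: integral_{2}^{5} x^3 dx = (5^4 - 2^4)/4
  = 609/4.
Inner integral in y: integral_{-2}^{1} 1 dy = (1^1 - (-2)^1)/1
  = 3.
Product: (609/4) * (3) = 1827/4.

1827/4


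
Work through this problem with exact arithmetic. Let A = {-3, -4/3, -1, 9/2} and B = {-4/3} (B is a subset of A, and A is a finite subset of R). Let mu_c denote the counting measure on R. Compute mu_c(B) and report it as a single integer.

Counting measure assigns mu_c(E) = |E| (number of elements) when E is finite.
B has 1 element(s), so mu_c(B) = 1.

1


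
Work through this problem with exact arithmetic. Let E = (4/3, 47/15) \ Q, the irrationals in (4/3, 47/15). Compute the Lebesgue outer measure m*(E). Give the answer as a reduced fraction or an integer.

The interval I = (4/3, 47/15) has m(I) = 47/15 - 4/3 = 9/5 (endpoints are measure-zero, so open/closed/half-open agree). Write I = (I cap Q) u (I \ Q). The rationals in I are countable, so m*(I cap Q) = 0 (cover each rational by intervals whose total length is arbitrarily small). By countable subadditivity m*(I) <= m*(I cap Q) + m*(I \ Q), hence m*(I \ Q) >= m(I) = 9/5. The reverse inequality m*(I \ Q) <= m*(I) = 9/5 is trivial since (I \ Q) is a subset of I. Therefore m*(I \ Q) = 9/5.

9/5


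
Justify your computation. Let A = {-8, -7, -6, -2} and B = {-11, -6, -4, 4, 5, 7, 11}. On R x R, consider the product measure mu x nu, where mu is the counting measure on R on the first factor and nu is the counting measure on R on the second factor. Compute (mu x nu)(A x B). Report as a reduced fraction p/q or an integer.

For a measurable rectangle A x B, the product measure satisfies
  (mu x nu)(A x B) = mu(A) * nu(B).
  mu(A) = 4.
  nu(B) = 7.
  (mu x nu)(A x B) = 4 * 7 = 28.

28


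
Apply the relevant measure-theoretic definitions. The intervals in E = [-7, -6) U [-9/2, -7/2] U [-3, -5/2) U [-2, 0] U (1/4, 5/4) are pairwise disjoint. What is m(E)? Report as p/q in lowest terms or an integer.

For pairwise disjoint intervals, m(union_i I_i) = sum_i m(I_i),
and m is invariant under swapping open/closed endpoints (single points have measure 0).
So m(E) = sum_i (b_i - a_i).
  I_1 has length -6 - (-7) = 1.
  I_2 has length -7/2 - (-9/2) = 1.
  I_3 has length -5/2 - (-3) = 1/2.
  I_4 has length 0 - (-2) = 2.
  I_5 has length 5/4 - 1/4 = 1.
Summing:
  m(E) = 1 + 1 + 1/2 + 2 + 1 = 11/2.

11/2


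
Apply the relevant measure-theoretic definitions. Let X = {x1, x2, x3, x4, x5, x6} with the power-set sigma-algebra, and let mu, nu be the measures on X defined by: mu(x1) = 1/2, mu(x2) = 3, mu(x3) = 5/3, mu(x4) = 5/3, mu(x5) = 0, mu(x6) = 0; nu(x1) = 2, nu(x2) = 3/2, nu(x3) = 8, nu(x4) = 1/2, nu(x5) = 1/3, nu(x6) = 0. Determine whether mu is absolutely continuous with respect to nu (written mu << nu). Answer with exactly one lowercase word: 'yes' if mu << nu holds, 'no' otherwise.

mu << nu means: every nu-null measurable set is also mu-null; equivalently, for every atom x, if nu({x}) = 0 then mu({x}) = 0.
Checking each atom:
  x1: nu = 2 > 0 -> no constraint.
  x2: nu = 3/2 > 0 -> no constraint.
  x3: nu = 8 > 0 -> no constraint.
  x4: nu = 1/2 > 0 -> no constraint.
  x5: nu = 1/3 > 0 -> no constraint.
  x6: nu = 0, mu = 0 -> consistent with mu << nu.
No atom violates the condition. Therefore mu << nu.

yes


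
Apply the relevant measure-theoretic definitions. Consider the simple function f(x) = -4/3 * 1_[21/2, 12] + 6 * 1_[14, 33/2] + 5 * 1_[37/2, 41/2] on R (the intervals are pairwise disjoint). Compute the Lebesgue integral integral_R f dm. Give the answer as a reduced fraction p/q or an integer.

For a simple function f = sum_i c_i * 1_{A_i} with disjoint A_i,
  integral f dm = sum_i c_i * m(A_i).
Lengths of the A_i:
  m(A_1) = 12 - 21/2 = 3/2.
  m(A_2) = 33/2 - 14 = 5/2.
  m(A_3) = 41/2 - 37/2 = 2.
Contributions c_i * m(A_i):
  (-4/3) * (3/2) = -2.
  (6) * (5/2) = 15.
  (5) * (2) = 10.
Total: -2 + 15 + 10 = 23.

23
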